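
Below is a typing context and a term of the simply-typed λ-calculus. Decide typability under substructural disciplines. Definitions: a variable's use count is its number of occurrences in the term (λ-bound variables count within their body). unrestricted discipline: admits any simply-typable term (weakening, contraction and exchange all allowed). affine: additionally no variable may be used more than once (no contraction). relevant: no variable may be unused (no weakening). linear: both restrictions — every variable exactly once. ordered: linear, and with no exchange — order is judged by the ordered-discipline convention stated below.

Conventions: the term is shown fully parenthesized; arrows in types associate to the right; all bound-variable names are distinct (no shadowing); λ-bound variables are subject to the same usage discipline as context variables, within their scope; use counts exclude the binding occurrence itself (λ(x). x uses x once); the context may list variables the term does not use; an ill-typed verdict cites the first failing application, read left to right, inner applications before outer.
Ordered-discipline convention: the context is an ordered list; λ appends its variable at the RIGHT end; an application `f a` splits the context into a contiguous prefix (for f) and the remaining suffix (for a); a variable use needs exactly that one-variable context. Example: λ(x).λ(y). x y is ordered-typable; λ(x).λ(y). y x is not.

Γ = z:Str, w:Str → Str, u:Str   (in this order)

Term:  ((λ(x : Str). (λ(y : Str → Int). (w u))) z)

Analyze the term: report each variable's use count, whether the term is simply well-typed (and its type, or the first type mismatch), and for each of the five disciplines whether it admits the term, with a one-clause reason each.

variable uses: z: 1×, w: 1×, u: 1×, x (λ-bound): 0×, y (λ-bound): 0×
left-to-right use order: w, u, z
typing: well-typed at (Str → Int) → Str
ordered ✗ (needs weakening: x, y unused)
linear ✗ (needs weakening: x, y unused)
affine ✓ (none of z, w, u, x, y used more than once)
relevant ✗ (needs weakening: x, y unused)
unrestricted ✓ (well-typed at (Str → Int) → Str; no restrictions here)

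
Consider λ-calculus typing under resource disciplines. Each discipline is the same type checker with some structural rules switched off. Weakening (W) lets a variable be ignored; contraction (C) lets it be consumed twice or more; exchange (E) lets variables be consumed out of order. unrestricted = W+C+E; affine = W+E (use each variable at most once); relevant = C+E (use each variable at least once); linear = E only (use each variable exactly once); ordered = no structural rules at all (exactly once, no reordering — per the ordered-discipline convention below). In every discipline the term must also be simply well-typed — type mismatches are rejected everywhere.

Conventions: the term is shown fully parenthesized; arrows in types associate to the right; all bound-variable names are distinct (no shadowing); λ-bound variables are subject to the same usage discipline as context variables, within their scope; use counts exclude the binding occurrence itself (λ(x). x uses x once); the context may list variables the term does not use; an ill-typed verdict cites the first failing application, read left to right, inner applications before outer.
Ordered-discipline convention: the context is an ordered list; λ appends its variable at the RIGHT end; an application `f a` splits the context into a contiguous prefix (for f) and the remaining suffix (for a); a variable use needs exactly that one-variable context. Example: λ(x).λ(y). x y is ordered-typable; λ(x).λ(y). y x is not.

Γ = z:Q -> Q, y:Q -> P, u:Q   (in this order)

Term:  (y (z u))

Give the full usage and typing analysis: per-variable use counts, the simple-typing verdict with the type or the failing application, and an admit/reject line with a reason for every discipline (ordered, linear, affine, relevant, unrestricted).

use counts: z ×1; y ×1; u ×1
use order (left to right): y, z, u
typing: well-typed — term : P
ordered: ✗, needs exchange: uses follow y, z, u
linear: ✓, single use per variable (z, y, u)
affine: ✓, none of z, y, u used more than once
relevant: ✓, at least one use each (z, y, u)
unrestricted: ✓, simply typable at P; W, C, E all held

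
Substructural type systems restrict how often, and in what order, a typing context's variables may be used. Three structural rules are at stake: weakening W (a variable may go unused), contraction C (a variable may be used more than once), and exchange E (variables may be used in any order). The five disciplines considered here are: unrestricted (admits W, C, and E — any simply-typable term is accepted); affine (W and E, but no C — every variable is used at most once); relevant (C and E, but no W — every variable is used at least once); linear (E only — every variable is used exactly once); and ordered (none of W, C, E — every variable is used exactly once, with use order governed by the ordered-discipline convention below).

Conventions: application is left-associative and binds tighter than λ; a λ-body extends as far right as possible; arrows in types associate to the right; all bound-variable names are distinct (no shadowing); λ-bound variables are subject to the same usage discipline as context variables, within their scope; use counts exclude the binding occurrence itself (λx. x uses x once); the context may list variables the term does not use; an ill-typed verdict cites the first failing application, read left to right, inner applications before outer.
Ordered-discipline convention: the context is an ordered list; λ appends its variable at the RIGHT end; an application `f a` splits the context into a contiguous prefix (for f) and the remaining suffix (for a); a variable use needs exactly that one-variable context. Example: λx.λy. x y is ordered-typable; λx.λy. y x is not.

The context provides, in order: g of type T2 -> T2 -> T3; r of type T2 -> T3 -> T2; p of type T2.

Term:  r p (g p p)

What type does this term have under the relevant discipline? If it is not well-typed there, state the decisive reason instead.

term : T2
counts: g ×1, r ×1, p ×3
order of uses: r, p, g, p, p
typing: well-typed — term : T2
per-discipline verdicts: ordered ✗; linear ✗; affine ✗; relevant ✓; unrestricted ✓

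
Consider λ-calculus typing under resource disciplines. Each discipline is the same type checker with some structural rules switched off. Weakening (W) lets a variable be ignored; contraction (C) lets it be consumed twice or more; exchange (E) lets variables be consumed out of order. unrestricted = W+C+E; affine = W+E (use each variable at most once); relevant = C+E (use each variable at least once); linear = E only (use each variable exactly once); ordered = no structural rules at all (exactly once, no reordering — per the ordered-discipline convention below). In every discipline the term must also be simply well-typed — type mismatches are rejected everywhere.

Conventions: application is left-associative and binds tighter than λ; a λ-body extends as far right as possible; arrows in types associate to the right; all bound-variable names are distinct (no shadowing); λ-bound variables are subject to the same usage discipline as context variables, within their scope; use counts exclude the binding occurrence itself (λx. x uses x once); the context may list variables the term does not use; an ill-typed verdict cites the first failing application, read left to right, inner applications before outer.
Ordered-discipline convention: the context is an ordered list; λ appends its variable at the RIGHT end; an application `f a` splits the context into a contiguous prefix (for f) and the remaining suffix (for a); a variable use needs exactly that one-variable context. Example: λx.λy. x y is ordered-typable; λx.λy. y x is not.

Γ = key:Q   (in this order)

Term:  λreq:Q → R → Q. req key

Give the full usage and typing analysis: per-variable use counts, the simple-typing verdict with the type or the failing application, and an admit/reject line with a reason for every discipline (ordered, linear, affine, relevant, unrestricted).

variable uses: key=1, req (λ-bound)=1
use order (left to right): req, key
typing: well-typed at (Q → R → Q) → R → Q
ordered: ✗, no contiguous prefix/suffix split fits req, key
linear: ✓, each of key, req used exactly once
affine: ✓, at most one use each (key, req)
relevant: ✓, key, req: all used, weakening unneeded
unrestricted: ✓, well-typed at (Q → R → Q) → R → Q; no restrictions here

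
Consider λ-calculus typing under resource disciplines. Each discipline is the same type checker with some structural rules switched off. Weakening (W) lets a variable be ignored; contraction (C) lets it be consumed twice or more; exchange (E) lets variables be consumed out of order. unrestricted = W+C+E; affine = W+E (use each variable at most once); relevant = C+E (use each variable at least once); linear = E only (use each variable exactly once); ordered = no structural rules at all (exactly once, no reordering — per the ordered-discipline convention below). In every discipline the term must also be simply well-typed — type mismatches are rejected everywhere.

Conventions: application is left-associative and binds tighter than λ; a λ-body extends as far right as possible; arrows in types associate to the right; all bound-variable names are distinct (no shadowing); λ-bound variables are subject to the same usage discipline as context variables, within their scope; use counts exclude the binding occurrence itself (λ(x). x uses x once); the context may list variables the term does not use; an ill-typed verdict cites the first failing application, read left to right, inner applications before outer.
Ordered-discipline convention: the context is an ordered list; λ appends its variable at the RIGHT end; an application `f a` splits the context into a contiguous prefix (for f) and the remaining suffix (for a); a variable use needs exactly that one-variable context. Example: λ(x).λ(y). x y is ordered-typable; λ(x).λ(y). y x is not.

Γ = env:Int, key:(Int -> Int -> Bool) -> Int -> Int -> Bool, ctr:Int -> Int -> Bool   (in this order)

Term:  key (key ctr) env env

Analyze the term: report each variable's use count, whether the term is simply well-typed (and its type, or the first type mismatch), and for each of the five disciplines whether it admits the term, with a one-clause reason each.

use counts: env: 2, key: 2, ctr: 1
use order (left to right): key, key, ctr, env, env
typing: well-typed at Bool
ordered: ✗ — uses contraction: env ×2, key ×2
linear: ✗ — uses contraction: env ×2, key ×2
affine: ✗ — uses contraction: env ×2, key ×2
relevant: ✓ — every one of env, key, ctr appears
unrestricted: ✓ — type-checks (Bool) and nothing is barred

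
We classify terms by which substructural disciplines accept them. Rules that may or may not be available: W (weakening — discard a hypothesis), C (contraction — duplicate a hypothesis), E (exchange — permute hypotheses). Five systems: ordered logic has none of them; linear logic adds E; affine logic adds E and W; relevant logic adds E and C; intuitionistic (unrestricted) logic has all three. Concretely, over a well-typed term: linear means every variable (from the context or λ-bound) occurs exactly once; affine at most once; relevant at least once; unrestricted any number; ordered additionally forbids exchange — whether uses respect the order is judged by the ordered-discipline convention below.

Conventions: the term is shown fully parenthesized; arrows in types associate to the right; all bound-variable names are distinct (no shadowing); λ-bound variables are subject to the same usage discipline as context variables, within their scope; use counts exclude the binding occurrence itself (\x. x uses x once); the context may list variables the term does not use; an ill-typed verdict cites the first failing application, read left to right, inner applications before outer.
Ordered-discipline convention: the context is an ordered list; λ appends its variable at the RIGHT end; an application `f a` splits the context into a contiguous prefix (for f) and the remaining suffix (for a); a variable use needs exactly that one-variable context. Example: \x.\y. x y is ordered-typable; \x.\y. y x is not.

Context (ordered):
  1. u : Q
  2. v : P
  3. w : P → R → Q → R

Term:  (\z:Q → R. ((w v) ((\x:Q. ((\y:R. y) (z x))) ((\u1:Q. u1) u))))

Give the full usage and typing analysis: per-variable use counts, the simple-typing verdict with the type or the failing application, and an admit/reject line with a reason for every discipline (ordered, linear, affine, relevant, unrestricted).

variable uses: u: 1×; v: 1×; w: 1×; z [bound]: 1×; x [bound]: 1×; y [bound]: 1×; u1 [bound]: 1×
use order (left to right): w, v, y, z, x, u1, u
typing: the term checks, with type (Q → R) → Q → R
ordered: ✗ — use order w, v, y, z, x, u1, u needs exchange
linear: ✓ — u, v, w, z, x, y, u1: one use apiece
affine: ✓ — no duplicate uses among u, v, w, z, x, y, u1
relevant: ✓ — none of u, v, w, z, x, y, u1 goes unused
unrestricted: ✓ — type-checks ((Q → R) → Q → R) and nothing is barred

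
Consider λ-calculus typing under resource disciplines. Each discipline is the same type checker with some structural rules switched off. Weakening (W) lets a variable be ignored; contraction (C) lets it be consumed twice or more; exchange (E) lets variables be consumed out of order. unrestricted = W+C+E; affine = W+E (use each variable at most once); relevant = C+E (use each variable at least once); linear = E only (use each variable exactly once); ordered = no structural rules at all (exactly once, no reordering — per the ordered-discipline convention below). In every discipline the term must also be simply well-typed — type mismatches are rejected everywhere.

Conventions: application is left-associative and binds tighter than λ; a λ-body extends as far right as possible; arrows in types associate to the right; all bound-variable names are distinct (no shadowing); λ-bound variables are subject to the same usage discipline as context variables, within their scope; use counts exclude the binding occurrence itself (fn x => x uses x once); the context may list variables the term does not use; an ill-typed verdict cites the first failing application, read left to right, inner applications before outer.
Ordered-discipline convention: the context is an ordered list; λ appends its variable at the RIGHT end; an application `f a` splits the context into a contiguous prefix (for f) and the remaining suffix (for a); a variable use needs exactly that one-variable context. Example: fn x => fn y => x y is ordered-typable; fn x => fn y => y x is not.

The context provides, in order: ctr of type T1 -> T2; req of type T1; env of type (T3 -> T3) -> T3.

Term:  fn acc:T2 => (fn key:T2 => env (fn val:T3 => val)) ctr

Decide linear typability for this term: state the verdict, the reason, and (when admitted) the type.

no — not simply typable
usage: ctr: 1, req: 0, env: 1, acc (λ-bound): 0, key (λ-bound): 0, val (λ-bound): 1
left-to-right use order: env, val, ctr
typing: ill-typed: an argument T1 -> T2 mismatches the expected T2
summary: ordered ✗ | linear ✗ | affine ✗ | relevant ✗ | unrestricted ✗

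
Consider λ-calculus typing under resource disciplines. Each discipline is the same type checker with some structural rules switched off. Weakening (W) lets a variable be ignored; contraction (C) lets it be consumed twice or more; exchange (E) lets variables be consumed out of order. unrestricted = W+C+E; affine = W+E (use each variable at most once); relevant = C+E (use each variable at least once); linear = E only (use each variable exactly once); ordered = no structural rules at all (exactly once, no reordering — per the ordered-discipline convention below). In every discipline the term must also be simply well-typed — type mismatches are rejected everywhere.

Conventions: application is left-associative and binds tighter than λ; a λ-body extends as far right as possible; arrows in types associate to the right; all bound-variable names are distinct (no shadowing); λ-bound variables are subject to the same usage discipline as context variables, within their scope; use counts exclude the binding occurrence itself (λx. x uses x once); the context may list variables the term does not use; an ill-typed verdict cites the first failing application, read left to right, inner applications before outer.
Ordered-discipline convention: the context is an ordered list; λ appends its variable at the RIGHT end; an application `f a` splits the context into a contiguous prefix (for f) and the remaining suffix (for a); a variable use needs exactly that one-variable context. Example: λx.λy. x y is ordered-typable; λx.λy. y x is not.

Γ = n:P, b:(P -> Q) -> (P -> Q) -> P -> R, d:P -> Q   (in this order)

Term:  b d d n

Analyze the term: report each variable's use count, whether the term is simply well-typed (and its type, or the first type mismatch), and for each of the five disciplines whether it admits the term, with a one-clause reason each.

usage: n: 1; b: 1; d: 2
uses in reading order: b, d, d, n
typing: well-typed — term : R
ordered ✗ (d ×2 used more than once (contraction))
linear ✗ (d ×2 used more than once (contraction))
affine ✗ (d ×2 used more than once (contraction))
relevant ✓ (n, b, d: all used, weakening unneeded)
unrestricted ✓ (typability at R is all that's needed)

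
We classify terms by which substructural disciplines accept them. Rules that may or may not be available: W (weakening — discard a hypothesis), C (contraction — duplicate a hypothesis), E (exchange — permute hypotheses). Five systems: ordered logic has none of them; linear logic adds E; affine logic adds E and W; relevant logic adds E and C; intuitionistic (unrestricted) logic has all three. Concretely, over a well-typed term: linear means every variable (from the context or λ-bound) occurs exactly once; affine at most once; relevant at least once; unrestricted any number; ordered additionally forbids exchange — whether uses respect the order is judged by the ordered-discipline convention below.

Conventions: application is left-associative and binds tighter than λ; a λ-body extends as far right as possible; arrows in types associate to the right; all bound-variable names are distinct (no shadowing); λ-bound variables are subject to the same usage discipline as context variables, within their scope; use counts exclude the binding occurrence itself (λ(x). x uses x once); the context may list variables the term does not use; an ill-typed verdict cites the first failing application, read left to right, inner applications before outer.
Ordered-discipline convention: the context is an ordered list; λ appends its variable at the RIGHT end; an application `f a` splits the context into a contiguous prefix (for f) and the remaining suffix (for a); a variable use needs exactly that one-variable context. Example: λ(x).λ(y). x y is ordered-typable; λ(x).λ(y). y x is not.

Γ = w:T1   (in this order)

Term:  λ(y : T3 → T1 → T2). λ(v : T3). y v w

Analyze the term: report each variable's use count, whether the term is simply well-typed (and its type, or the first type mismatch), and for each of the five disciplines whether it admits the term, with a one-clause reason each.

usage: w: 1; y (λ-bound): 1; v (λ-bound): 1
left-to-right use order: y, v, w
typing: well-typed — term : (T3 → T1 → T2) → T3 → T2
ordered ✗ (needs exchange: uses follow y, v, w)
linear ✓ (single use per variable (w, y, v))
affine ✓ (w, y, v: no repeats, contraction unneeded)
relevant ✓ (every one of w, y, v appears)
unrestricted ✓ (well-typed at (T3 → T1 → T2) → T3 → T2; no restrictions here)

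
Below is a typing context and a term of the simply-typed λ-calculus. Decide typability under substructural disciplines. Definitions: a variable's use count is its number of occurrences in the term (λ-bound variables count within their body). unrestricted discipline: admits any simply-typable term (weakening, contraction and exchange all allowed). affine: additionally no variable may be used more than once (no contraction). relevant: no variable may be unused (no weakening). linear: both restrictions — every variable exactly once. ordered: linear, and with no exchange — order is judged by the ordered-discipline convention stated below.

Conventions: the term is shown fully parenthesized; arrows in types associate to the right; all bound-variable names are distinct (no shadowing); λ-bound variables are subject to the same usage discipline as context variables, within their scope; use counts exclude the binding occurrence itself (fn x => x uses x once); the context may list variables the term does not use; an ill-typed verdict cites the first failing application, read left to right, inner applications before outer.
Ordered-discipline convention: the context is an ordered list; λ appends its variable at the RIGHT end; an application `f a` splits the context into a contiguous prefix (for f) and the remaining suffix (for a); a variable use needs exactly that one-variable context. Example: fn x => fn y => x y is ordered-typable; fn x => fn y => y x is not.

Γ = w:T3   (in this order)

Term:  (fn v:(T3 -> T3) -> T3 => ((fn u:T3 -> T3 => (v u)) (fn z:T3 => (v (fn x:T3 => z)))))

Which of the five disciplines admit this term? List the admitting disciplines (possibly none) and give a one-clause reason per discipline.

admitted in: unrestricted
usage: w: 0; v [bound]: 2; u [bound]: 1; z [bound]: 1; x [bound]: 0
use order (left to right): v, u, v, z
typing: well-typed at ((T3 -> T3) -> T3) -> T3
ordered: ✗, uses contraction: v ×2; unused: w, x — weakening required
linear: ✗, uses contraction: v ×2; unused: w, x — weakening required
affine: ✗, uses contraction: v ×2
relevant: ✗, unused: w, x — weakening required
unrestricted: ✓, simply typable at ((T3 -> T3) -> T3) -> T3; W, C, E all held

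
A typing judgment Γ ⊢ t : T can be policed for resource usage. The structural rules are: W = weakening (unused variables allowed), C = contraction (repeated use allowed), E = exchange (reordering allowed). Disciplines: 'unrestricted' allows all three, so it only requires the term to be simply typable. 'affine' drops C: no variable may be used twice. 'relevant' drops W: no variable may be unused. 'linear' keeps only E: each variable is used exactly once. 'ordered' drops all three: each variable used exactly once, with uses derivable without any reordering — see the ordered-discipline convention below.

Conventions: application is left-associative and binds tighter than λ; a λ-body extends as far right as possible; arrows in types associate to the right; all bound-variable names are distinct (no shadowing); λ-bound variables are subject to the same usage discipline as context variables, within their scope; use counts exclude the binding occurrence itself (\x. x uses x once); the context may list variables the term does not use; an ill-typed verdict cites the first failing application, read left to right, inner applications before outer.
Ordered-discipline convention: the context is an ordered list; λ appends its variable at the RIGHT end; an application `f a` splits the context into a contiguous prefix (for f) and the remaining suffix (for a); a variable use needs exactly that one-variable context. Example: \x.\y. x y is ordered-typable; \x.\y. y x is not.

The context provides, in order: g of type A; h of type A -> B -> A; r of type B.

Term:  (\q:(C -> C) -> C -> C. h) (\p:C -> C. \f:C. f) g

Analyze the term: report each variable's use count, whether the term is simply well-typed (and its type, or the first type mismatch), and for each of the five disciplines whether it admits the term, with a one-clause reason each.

use counts: g ×1, h ×1, r ×0, q [bound] ×0, p [bound] ×0, f [bound] ×1
use order (left to right): h, f, g
typing: ✓ — B -> A
ordered ✗ (unused: r, q, p — weakening required)
linear ✗ (unused: r, q, p — weakening required)
affine ✓ (no duplicate uses among g, h, r, q, p, f)
relevant ✗ (unused: r, q, p — weakening required)
unrestricted ✓ (simply typable at B -> A; W, C, E all held)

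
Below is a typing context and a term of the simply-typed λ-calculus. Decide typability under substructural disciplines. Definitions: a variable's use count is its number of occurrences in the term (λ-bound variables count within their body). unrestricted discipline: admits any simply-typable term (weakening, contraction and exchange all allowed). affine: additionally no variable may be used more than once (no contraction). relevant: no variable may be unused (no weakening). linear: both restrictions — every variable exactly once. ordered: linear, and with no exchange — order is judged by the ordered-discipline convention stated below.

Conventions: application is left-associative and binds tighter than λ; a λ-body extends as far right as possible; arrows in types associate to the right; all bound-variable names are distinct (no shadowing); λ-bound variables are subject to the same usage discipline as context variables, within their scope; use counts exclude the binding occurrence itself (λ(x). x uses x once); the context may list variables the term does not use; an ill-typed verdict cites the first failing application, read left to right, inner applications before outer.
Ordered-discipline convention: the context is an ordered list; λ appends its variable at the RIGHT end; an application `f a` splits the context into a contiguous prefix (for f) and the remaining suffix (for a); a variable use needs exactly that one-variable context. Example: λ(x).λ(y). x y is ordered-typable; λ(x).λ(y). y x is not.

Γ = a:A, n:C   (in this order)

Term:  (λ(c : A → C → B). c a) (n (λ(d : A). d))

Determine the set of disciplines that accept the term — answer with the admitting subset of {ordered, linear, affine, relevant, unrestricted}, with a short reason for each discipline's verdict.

admitting disciplines: none
variable uses: a: 1; n: 1; c (bound): 1; d (bound): 1
uses in reading order: c, a, n, d
typing: ill-typed: non-arrow in function slot: C
ordered: ✗ — a type mismatch blocks all five
linear: ✗ — the type mismatch rejects it
affine: ✗ — not simply typable
relevant: ✗ — fails simple typing
unrestricted: ✗ — a type mismatch blocks all five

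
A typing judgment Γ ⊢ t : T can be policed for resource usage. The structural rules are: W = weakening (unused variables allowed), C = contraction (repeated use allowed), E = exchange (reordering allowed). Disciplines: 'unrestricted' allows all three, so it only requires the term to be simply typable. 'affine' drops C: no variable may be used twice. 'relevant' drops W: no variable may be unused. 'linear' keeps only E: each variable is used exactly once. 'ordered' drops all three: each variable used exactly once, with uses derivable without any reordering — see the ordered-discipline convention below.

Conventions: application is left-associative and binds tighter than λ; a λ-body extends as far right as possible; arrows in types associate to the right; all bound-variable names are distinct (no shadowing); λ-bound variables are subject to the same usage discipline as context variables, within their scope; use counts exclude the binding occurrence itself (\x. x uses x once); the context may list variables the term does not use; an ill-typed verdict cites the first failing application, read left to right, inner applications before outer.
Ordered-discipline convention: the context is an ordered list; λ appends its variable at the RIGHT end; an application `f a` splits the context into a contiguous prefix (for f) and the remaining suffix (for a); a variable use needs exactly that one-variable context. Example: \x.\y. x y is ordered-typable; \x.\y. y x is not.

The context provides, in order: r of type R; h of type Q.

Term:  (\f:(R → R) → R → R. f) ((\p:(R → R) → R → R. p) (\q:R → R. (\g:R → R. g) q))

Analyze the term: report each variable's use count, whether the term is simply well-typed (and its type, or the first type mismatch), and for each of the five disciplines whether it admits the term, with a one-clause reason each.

counts: r: 0; h: 0; f (λ-bound): 1; p (λ-bound): 1; q (λ-bound): 1; g (λ-bound): 1
order of uses: f, p, g, q
typing: the term checks, with type (R → R) → R → R
ordered: ✗, r, h never used (weakening)
linear: ✗, r, h never used (weakening)
affine: ✓, none of r, h, f, p, q, g used more than once
relevant: ✗, r, h never used (weakening)
unrestricted: ✓, well-typed at (R → R) → R → R; no restrictions here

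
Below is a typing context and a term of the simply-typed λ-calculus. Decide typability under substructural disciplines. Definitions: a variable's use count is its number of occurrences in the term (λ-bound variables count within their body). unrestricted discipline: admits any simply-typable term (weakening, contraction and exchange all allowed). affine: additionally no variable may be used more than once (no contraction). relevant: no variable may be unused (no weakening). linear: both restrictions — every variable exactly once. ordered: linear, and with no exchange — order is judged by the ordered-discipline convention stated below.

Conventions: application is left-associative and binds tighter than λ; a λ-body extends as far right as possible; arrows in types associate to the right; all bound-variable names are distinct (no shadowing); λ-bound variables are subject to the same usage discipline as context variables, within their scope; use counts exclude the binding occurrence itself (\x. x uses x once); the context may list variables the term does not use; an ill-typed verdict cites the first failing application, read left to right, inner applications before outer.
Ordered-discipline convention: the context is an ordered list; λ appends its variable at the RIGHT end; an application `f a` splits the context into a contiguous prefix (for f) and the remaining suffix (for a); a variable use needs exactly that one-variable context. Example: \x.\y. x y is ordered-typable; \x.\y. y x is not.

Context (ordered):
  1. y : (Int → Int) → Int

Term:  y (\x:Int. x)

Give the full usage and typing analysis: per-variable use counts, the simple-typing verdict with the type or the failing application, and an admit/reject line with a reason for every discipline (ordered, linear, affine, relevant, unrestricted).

usage: y: 1; x (λ-bound): 1
use order (left to right): y, x
typing: ✓ — Int
ordered: ✓, single-use (y, x), ordered derivation ok
linear: ✓, y, x: one use apiece
affine: ✓, none of y, x used more than once
relevant: ✓, at least one use each (y, x)
unrestricted: ✓, type-checks (Int) and nothing is barred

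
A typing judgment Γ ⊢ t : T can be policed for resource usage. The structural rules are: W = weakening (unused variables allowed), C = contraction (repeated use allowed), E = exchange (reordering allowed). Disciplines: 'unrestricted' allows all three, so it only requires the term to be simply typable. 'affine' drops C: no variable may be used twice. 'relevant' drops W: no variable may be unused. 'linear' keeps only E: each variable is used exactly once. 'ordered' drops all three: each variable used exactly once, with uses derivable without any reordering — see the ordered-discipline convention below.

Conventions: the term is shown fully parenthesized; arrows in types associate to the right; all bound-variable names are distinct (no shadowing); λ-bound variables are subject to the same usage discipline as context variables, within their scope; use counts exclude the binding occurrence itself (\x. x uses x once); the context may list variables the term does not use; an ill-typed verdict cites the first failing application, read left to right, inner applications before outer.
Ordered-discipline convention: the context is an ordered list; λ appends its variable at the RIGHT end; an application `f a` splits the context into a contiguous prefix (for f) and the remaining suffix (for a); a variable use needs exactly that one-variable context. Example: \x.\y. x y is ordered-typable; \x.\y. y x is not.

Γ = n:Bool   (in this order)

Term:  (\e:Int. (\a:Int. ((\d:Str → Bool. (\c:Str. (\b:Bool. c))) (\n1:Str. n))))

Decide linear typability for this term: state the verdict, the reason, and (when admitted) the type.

no — e, a, d, b, n1 never used (weakening)
counts: n: 1, e (λ-bound): 0, a (λ-bound): 0, d (λ-bound): 0, c (λ-bound): 1, b (λ-bound): 0, n1 (λ-bound): 0
order of uses: c, n
typing: well-typed — term : Int → Int → Str → Bool → Str
across the five disciplines: ordered ✗; linear ✗; affine ✓; relevant ✗; unrestricted ✓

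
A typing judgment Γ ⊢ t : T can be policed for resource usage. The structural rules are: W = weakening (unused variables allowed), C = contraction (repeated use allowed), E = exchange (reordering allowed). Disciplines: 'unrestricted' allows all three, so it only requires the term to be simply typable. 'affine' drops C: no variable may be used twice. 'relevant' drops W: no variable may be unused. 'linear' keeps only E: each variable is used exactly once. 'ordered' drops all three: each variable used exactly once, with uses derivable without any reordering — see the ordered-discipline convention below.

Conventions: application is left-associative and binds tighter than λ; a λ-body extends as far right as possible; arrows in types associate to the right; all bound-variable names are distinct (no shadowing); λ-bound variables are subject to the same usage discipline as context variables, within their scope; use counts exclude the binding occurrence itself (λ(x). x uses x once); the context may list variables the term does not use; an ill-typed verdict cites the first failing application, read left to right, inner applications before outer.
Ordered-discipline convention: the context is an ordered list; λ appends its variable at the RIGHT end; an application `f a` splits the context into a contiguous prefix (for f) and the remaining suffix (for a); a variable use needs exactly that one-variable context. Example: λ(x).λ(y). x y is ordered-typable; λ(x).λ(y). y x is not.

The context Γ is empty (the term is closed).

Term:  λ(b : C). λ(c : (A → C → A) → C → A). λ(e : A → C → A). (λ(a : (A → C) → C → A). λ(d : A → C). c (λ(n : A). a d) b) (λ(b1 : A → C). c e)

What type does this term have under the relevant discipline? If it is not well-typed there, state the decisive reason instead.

not well-typed under relevant — n, b1 never used (weakening)
variable uses: b (λ-bound) ×1, c (λ-bound) ×2, e (λ-bound) ×1, a (λ-bound) ×1, d (λ-bound) ×1, n (λ-bound) ×0, b1 (λ-bound) ×0
use order (left to right): c, a, d, b, c, e
typing: well-typed — term : C → ((A → C → A) → C → A) → (A → C → A) → (A → C) → A
across the five disciplines: ordered ✗ · linear ✗ · affine ✗ · relevant ✗ · unrestricted ✓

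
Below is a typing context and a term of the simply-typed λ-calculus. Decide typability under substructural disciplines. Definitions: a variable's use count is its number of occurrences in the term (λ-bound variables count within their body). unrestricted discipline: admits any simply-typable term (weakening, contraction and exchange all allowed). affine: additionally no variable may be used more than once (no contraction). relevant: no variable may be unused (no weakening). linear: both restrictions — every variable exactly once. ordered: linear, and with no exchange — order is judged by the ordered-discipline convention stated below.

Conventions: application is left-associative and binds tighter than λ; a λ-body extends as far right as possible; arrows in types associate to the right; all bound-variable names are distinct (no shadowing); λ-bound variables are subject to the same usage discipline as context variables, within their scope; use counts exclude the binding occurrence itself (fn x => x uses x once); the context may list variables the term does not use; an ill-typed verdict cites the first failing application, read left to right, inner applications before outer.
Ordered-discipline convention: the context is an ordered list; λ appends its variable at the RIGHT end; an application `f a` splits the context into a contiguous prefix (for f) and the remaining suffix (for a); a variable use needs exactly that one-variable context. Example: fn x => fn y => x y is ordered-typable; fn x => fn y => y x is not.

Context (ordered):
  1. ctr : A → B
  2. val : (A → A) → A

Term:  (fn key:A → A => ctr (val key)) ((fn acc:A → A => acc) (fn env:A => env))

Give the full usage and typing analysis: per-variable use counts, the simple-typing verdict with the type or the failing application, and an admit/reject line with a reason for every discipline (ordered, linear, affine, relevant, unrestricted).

variable uses: ctr ×1; val ×1; key (λ-bound) ×1; acc (λ-bound) ×1; env (λ-bound) ×1
left-to-right use order: ctr, val, key, acc, env
typing: the term checks, with type B
ordered ✓ (ctr, val, key, acc, env: once each, no exchange needed)
linear ✓ (each of ctr, val, key, acc, env used exactly once)
affine ✓ (at most one use each (ctr, val, key, acc, env))
relevant ✓ (every one of ctr, val, key, acc, env appears)
unrestricted ✓ (well-typed at B; no restrictions here)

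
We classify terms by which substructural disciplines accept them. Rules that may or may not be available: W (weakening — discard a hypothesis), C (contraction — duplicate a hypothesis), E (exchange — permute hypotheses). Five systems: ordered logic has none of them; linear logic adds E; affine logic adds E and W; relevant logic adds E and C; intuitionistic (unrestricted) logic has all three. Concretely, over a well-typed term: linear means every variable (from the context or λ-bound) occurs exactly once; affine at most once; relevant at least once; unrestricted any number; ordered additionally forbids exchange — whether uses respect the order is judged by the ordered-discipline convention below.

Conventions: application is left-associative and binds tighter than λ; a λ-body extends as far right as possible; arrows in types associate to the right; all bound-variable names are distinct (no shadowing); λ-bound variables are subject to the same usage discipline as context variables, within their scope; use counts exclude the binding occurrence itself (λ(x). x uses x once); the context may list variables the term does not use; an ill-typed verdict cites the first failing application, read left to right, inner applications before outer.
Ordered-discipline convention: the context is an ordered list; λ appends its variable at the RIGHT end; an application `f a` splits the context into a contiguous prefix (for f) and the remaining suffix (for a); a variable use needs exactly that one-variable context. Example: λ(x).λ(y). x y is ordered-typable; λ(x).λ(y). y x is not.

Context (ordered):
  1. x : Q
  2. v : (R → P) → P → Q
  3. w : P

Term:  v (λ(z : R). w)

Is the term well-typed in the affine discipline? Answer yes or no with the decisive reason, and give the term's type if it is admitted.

yes — no duplicate uses among x, v, w, z; term : P → Q
usage: x=0; v=1; w=1; z [bound]=0
left-to-right use order: v, w
typing: the term checks, with type P → Q
all disciplines: ordered ✗, linear ✗, affine ✓, relevant ✗, unrestricted ✓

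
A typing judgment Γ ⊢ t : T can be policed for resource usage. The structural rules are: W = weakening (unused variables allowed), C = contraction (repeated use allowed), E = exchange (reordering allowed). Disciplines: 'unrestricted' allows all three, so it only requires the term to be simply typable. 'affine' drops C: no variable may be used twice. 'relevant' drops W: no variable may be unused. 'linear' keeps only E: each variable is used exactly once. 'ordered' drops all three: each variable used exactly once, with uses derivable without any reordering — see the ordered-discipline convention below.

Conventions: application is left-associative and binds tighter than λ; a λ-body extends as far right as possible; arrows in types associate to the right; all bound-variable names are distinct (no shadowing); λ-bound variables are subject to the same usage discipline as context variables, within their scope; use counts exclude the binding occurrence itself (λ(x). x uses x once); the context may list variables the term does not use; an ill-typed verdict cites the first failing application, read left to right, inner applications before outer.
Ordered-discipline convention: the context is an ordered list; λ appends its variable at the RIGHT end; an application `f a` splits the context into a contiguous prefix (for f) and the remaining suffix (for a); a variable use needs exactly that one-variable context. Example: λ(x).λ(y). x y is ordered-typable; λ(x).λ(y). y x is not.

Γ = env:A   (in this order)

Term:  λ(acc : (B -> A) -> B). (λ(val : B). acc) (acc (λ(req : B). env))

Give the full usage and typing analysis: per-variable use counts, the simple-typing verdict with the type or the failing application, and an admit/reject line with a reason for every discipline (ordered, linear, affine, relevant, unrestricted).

use counts: env=1; acc (bound)=2; val (bound)=0; req (bound)=0
use order (left to right): acc, acc, env
typing: the term checks, with type ((B -> A) -> B) -> (B -> A) -> B
ordered: ✗, needs contraction — acc ×2; val, req never used (weakening)
linear: ✗, needs contraction — acc ×2; val, req never used (weakening)
affine: ✗, needs contraction — acc ×2
relevant: ✗, val, req never used (weakening)
unrestricted: ✓, simply typable at ((B -> A) -> B) -> (B -> A) -> B; W, C, E all held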